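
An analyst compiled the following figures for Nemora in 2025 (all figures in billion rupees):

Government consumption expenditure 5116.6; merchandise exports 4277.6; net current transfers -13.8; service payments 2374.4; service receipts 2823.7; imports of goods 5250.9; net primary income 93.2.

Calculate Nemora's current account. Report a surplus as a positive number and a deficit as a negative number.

-444.6

Goods balance = 4277.6 - 5250.9 = -973.3
Services balance = 2823.7 - 2374.4 = 449.3
Trade balance (goods + services) = -973.3 + 449.3 = -524.0
Net primary income = 93.2
Net secondary income = -13.8
Current account = -524.0 + 93.2 + (-13.8) = -444.6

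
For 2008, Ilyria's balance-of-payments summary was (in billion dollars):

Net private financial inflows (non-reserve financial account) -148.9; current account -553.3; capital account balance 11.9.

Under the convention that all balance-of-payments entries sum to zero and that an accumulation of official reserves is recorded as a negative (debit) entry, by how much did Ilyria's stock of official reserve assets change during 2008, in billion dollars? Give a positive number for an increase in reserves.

-690.3

Official reserve transactions balance = -((-553.3) + 11.9 + (-148.9)) = 690.3
An accumulation of reserves is recorded as a debit (negative entry), so the change in the stock of reserves is the negative of that balance.
Change in official reserves = -(690.3) = -690.3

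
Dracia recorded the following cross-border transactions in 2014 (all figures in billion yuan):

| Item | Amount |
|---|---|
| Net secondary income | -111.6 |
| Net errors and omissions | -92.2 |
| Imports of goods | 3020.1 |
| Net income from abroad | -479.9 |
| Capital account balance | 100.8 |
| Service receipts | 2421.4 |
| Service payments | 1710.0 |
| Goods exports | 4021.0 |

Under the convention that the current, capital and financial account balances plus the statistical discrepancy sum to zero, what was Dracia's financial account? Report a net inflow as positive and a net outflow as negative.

-1129.4

Goods balance = 4021.0 - 3020.1 = 1000.9
Services balance = 2421.4 - 1710.0 = 711.4
Trade balance (goods + services) = 1000.9 + 711.4 = 1712.3
Net primary income = -479.9
Net secondary income = -111.6
Current account = 1712.3 + (-479.9) + (-111.6) = 1120.8
Financial account = -(1120.8 + 100.8 + (-92.2)) = -1129.4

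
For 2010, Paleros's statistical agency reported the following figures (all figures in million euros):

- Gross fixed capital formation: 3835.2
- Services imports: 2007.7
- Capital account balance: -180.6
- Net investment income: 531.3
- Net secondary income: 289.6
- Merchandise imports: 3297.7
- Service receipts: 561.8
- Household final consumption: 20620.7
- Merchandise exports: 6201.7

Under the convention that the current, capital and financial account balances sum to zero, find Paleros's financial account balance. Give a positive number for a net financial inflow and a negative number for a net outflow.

-2098.4

Goods balance = 6201.7 - 3297.7 = 2904.0
Services balance = 561.8 - 2007.7 = -1445.9
Trade balance (goods + services) = 2904.0 + (-1445.9) = 1458.1
Net primary income = 531.3
Net secondary income = 289.6
Current account = 1458.1 + 531.3 + 289.6 = 2279.0
Financial account = -(2279.0 + (-180.6)) = -2098.4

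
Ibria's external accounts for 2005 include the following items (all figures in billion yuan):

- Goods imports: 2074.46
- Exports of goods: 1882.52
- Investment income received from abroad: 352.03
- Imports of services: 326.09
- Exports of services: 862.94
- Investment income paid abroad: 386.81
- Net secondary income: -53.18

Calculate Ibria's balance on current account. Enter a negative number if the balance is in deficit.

Goods balance = 1882.52 - 2074.46 = -191.94
Services balance = 862.94 - 326.09 = 536.85
Trade balance (goods + services) = -191.94 + 536.85 = 344.91
Net primary income = 352.03 - 386.81 = -34.78
Net secondary income = -53.18
Current account = 344.91 + (-34.78) + (-53.18) = 256.95

256.95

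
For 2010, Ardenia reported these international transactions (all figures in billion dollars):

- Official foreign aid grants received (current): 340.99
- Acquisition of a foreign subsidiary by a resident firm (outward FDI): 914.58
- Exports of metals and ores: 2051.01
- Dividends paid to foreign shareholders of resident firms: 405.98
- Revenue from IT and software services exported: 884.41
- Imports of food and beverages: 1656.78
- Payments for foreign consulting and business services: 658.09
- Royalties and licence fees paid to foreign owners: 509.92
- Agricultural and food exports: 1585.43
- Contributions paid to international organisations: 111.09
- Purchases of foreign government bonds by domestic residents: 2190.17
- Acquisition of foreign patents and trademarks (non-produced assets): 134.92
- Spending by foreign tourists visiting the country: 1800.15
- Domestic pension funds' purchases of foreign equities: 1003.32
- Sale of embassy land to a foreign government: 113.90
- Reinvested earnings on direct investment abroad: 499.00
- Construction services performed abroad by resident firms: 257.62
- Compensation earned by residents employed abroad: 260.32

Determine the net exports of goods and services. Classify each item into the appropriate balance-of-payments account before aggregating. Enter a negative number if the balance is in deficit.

Goods: 1585.43 + 2051.01 - 1656.78 = 1979.66
Services: 1800.15 + 257.62 - 509.92 - 658.09 + 884.41 = 1774.17
Trade balance = 1979.66 + 1774.17 = 3753.83
(Excluded from the trade balance — secondary income: official foreign aid grants received (current) 340.99, contributions paid to international organisations 111.09; financial account: acquisition of a foreign subsidiary by a resident firm (outward FDI) 914.58, purchases of foreign government bonds by domestic residents 2190.17, domestic pension funds' purchases of foreign equities 1003.32; primary income: dividends paid to foreign shareholders of resident firms 405.98, reinvested earnings on direct investment abroad 499.00, compensation earned by residents employed abroad 260.32; capital account: acquisition of foreign patents and trademarks (non-produced assets) 134.92, sale of embassy land to a foreign government 113.90.)

3753.83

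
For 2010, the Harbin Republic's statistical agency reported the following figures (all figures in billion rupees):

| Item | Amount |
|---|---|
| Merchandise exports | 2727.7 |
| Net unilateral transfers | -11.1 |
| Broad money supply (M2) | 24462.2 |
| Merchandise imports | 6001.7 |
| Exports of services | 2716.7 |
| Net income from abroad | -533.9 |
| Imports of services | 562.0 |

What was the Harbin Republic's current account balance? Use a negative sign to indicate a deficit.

-1664.3

Goods balance = 2727.7 - 6001.7 = -3274.0
Services balance = 2716.7 - 562.0 = 2154.7
Trade balance (goods + services) = -3274.0 + 2154.7 = -1119.3
Net primary income = -533.9
Net secondary income = -11.1
Current account = -1119.3 + (-533.9) + (-11.1) = -1664.3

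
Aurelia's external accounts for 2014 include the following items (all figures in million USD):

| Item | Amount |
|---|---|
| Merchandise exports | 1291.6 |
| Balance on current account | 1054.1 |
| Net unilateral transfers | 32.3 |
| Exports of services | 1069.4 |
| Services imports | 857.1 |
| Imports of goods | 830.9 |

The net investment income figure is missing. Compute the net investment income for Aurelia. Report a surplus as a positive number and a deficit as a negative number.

348.8

Current account = goods balance + services balance + net primary income + net secondary income
Sum of the known components = 705.3
Net investment income = CA - (known components) = 1054.1 - 705.3 = 348.8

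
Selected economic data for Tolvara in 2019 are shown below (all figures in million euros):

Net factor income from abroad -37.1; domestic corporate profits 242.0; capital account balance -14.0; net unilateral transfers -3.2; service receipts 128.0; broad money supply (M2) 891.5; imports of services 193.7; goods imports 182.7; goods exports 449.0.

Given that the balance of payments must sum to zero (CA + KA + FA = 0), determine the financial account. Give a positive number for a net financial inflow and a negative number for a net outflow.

Goods balance = 449.0 - 182.7 = 266.3
Services balance = 128.0 - 193.7 = -65.7
Trade balance (goods + services) = 266.3 + (-65.7) = 200.6
Net primary income = -37.1
Net secondary income = -3.2
Current account = 200.6 + (-37.1) + (-3.2) = 160.3
Financial account = -(160.3 + (-14.0)) = -146.3

-146.3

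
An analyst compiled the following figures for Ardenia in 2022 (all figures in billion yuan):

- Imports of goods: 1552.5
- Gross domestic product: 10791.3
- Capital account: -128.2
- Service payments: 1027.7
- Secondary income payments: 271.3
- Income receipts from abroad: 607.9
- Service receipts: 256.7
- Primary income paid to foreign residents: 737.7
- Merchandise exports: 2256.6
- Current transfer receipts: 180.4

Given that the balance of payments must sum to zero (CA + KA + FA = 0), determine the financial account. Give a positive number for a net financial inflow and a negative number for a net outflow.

415.8

Goods balance = 2256.6 - 1552.5 = 704.1
Services balance = 256.7 - 1027.7 = -771.0
Trade balance (goods + services) = 704.1 + (-771.0) = -66.9
Net primary income = 607.9 - 737.7 = -129.8
Net secondary income = 180.4 - 271.3 = -90.9
Current account = -66.9 + (-129.8) + (-90.9) = -287.6
Financial account = -(-287.6 + (-128.2)) = 415.8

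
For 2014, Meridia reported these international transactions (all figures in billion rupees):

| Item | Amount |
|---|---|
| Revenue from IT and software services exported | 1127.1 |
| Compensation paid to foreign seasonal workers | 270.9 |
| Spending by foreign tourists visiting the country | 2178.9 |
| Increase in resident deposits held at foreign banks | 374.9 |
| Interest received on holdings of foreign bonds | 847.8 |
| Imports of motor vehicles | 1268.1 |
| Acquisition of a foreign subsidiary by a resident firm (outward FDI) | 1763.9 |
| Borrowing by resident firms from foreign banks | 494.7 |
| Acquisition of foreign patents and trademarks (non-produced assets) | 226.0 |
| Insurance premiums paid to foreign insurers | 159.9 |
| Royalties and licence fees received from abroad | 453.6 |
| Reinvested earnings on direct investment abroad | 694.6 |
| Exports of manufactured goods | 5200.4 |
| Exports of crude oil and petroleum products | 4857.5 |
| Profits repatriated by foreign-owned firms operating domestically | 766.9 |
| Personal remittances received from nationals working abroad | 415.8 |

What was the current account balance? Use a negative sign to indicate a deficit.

Goods: -1268.1 + 5200.4 + 4857.5 = 8789.8
Services: 2178.9 - 159.9 + 1127.1 + 453.6 = 3599.7
Primary income: 847.8 - 270.9 - 766.9 + 694.6 = 504.6
Secondary income: 415.8
Current account = 8789.8 + 3599.7 + 504.6 + 415.8 = 13309.9
(Excluded from the current account — financial account: increase in resident deposits held at foreign banks 374.9, acquisition of a foreign subsidiary by a resident firm (outward FDI) 1763.9, borrowing by resident firms from foreign banks 494.7; capital account: acquisition of foreign patents and trademarks (non-produced assets) 226.0.)

13309.9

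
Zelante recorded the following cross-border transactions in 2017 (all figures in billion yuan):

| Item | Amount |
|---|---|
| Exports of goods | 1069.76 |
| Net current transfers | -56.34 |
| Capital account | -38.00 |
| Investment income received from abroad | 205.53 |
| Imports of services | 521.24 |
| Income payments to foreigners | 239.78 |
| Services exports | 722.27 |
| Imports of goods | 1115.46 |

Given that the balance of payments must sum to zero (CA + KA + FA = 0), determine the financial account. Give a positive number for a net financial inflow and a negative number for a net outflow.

Goods balance = 1069.76 - 1115.46 = -45.70
Services balance = 722.27 - 521.24 = 201.03
Trade balance (goods + services) = -45.70 + 201.03 = 155.33
Net primary income = 205.53 - 239.78 = -34.25
Net secondary income = -56.34
Current account = 155.33 + (-34.25) + (-56.34) = 64.74
Financial account = -(64.74 + (-38.00)) = -26.74

-26.74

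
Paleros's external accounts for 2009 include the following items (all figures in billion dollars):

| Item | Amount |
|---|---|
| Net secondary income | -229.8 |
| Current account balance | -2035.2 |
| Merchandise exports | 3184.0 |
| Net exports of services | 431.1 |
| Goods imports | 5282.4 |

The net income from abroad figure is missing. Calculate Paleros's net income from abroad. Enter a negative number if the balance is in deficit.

Current account = goods balance + services balance + net primary income + net secondary income
Sum of the known components = -1897.1
Net income from abroad = CA - (known components) = -2035.2 - (-1897.1) = -138.1

-138.1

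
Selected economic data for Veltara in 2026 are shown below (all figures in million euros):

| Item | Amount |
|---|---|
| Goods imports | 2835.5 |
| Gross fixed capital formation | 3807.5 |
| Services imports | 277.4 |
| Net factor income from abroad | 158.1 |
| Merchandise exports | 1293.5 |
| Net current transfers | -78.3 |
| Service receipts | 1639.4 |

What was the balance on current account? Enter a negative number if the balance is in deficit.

Goods balance = 1293.5 - 2835.5 = -1542.0
Services balance = 1639.4 - 277.4 = 1362.0
Trade balance (goods + services) = -1542.0 + 1362.0 = -180.0
Net primary income = 158.1
Net secondary income = -78.3
Current account = -180.0 + 158.1 + (-78.3) = -100.2

-100.2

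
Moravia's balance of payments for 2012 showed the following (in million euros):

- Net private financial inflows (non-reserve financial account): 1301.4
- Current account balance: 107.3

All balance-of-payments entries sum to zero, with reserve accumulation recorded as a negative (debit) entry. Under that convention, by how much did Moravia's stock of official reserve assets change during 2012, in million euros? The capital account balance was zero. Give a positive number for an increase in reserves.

1408.7

Official reserve transactions balance = -(107.3 + 1301.4) = -1408.7
An accumulation of reserves is recorded as a debit (negative entry), so the change in the stock of reserves is the negative of that balance.
Change in official reserves = -(-1408.7) = 1408.7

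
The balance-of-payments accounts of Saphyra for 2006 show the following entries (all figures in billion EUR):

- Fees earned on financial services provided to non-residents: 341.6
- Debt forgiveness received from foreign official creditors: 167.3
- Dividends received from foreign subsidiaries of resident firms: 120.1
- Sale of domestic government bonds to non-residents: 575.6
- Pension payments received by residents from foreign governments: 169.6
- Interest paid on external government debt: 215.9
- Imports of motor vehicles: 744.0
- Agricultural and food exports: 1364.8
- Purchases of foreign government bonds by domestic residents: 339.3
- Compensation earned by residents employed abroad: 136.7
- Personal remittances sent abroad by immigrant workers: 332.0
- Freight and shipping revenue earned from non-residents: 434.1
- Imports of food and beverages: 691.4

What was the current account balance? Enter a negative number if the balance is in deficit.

583.6

Goods: -691.4 - 744.0 + 1364.8 = -70.6
Services: 341.6 + 434.1 = 775.7
Primary income: 136.7 + 120.1 - 215.9 = 40.9
Secondary income: -332.0 + 169.6 = -162.4
Current account = (-70.6) + 775.7 + 40.9 + (-162.4) = 583.6
(Excluded from the current account — capital account: debt forgiveness received from foreign official creditors 167.3; financial account: sale of domestic government bonds to non-residents 575.6, purchases of foreign government bonds by domestic residents 339.3.)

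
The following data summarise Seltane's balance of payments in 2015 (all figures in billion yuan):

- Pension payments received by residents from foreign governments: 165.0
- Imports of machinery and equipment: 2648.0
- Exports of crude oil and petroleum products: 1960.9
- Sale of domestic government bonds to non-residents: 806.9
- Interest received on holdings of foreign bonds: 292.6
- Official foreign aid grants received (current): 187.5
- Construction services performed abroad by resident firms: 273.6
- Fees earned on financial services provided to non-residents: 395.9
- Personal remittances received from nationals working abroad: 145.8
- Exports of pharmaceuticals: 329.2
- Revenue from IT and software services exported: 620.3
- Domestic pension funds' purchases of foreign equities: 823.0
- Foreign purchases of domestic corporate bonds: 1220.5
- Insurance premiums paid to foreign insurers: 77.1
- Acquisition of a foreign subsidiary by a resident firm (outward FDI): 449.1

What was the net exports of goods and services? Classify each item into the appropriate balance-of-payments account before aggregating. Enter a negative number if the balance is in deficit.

Goods: -2648.0 + 329.2 + 1960.9 = -357.9
Services: -77.1 + 620.3 + 395.9 + 273.6 = 1212.7
Trade balance = -357.9 + 1212.7 = 854.8
(Excluded from the trade balance — secondary income: pension payments received by residents from foreign governments 165.0, official foreign aid grants received (current) 187.5, personal remittances received from nationals working abroad 145.8; financial account: sale of domestic government bonds to non-residents 806.9, domestic pension funds' purchases of foreign equities 823.0, foreign purchases of domestic corporate bonds 1220.5, acquisition of a foreign subsidiary by a resident firm (outward FDI) 449.1; primary income: interest received on holdings of foreign bonds 292.6.)

854.8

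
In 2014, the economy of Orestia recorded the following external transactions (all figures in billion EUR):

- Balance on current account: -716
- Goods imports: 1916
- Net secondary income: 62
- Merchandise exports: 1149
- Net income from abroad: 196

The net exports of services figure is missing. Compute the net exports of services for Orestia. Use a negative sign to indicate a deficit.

-207

Current account = goods balance + services balance + net primary income + net secondary income
Sum of the known components = -509
Net exports of services = CA - (known components) = -716 - (-509) = -207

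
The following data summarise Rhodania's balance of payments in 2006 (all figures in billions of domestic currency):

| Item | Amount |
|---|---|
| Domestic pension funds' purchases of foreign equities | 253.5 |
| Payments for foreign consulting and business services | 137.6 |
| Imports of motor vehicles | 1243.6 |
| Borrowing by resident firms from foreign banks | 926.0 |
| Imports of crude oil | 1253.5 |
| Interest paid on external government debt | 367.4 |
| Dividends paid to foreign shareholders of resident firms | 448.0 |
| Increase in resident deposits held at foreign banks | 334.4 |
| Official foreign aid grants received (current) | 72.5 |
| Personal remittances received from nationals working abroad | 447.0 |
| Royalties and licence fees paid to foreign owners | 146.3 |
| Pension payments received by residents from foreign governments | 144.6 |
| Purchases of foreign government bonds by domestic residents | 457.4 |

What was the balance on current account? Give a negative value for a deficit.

-2932.3

Goods: -1253.5 - 1243.6 = -2497.1
Services: -137.6 - 146.3 = -283.9
Primary income: -448.0 - 367.4 = -815.4
Secondary income: 144.6 + 72.5 + 447.0 = 664.1
Current account = (-2497.1) + (-283.9) + (-815.4) + 664.1 = -2932.3
(Excluded from the current account — financial account: domestic pension funds' purchases of foreign equities 253.5, borrowing by resident firms from foreign banks 926.0, increase in resident deposits held at foreign banks 334.4, purchases of foreign government bonds by domestic residents 457.4.)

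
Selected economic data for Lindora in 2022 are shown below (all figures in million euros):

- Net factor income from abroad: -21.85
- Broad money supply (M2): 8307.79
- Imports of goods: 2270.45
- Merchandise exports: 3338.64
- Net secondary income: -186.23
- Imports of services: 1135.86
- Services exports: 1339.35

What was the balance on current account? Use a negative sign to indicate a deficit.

Goods balance = 3338.64 - 2270.45 = 1068.19
Services balance = 1339.35 - 1135.86 = 203.49
Trade balance (goods + services) = 1068.19 + 203.49 = 1271.68
Net primary income = -21.85
Net secondary income = -186.23
Current account = 1271.68 + (-21.85) + (-186.23) = 1063.60

1063.60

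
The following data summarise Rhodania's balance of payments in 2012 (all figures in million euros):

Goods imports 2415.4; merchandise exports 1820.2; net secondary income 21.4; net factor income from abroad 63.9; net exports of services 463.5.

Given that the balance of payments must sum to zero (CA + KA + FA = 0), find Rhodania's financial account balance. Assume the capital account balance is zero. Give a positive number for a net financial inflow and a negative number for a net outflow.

Goods balance = 1820.2 - 2415.4 = -595.2
Services balance = 463.5
Trade balance (goods + services) = -595.2 + 463.5 = -131.7
Net primary income = 63.9
Net secondary income = 21.4
Current account = -131.7 + 63.9 + 21.4 = -46.4
Financial account = -(-46.4) = 46.4

46.4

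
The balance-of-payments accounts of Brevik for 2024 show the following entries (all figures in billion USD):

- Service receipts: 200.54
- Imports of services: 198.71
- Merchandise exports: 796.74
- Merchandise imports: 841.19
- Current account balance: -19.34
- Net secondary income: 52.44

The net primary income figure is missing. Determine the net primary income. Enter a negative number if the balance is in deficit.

-29.16

Current account = goods balance + services balance + net primary income + net secondary income
Sum of the known components = 9.82
Net primary income = CA - (known components) = -19.34 - 9.82 = -29.16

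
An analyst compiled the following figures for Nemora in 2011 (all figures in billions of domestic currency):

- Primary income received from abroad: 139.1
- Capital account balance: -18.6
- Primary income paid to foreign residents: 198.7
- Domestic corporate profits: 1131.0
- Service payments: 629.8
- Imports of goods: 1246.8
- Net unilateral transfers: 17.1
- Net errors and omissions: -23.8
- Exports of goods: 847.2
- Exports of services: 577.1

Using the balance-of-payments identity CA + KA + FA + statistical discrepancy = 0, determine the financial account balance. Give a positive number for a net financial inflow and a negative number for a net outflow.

537.2

Goods balance = 847.2 - 1246.8 = -399.6
Services balance = 577.1 - 629.8 = -52.7
Trade balance (goods + services) = -399.6 + (-52.7) = -452.3
Net primary income = 139.1 - 198.7 = -59.6
Net secondary income = 17.1
Current account = -452.3 + (-59.6) + 17.1 = -494.8
Financial account = -(-494.8 + (-18.6) + (-23.8)) = 537.2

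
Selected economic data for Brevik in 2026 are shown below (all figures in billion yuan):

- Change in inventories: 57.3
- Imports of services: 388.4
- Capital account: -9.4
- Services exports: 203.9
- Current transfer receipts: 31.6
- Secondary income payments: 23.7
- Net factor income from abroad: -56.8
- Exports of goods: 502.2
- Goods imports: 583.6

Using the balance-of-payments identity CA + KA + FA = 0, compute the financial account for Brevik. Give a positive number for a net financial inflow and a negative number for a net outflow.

324.2

Goods balance = 502.2 - 583.6 = -81.4
Services balance = 203.9 - 388.4 = -184.5
Trade balance (goods + services) = -81.4 + (-184.5) = -265.9
Net primary income = -56.8
Net secondary income = 31.6 - 23.7 = 7.9
Current account = -265.9 + (-56.8) + 7.9 = -314.8
Financial account = -(-314.8 + (-9.4)) = 324.2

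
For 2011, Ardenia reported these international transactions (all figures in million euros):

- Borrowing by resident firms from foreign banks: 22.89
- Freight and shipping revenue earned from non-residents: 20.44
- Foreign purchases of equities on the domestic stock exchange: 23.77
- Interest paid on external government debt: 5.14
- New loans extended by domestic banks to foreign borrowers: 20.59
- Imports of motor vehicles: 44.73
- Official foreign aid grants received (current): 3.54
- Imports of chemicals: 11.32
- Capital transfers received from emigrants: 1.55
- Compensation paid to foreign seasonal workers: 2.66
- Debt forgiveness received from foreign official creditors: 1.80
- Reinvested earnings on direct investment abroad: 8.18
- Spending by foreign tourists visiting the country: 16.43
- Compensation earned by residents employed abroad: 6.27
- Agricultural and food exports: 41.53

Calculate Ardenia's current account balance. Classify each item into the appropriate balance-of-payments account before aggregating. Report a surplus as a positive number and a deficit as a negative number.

Goods: -11.32 + 41.53 - 44.73 = -14.52
Services: 20.44 + 16.43 = 36.87
Primary income: -5.14 - 2.66 + 6.27 + 8.18 = 6.65
Secondary income: 3.54
Current account = (-14.52) + 36.87 + 6.65 + 3.54 = 32.54
(Excluded from the current account — financial account: borrowing by resident firms from foreign banks 22.89, foreign purchases of equities on the domestic stock exchange 23.77, new loans extended by domestic banks to foreign borrowers 20.59; capital account: capital transfers received from emigrants 1.55, debt forgiveness received from foreign official creditors 1.80.)

32.54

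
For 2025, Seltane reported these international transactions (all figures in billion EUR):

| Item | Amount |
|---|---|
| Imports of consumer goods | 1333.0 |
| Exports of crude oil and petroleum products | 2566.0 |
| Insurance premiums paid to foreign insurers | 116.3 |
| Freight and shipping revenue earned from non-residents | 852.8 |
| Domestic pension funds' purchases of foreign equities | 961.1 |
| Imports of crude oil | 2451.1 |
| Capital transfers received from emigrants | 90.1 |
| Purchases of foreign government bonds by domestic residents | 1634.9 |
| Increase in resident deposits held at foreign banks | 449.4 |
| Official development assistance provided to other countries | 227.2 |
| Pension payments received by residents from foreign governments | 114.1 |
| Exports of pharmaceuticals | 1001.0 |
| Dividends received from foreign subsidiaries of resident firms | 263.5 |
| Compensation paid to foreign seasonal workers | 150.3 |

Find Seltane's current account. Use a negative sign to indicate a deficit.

519.5

Goods: -1333.0 + 2566.0 - 2451.1 + 1001.0 = -217.1
Services: -116.3 + 852.8 = 736.5
Primary income: 263.5 - 150.3 = 113.2
Secondary income: 114.1 - 227.2 = -113.1
Current account = (-217.1) + 736.5 + 113.2 + (-113.1) = 519.5
(Excluded from the current account — financial account: domestic pension funds' purchases of foreign equities 961.1, purchases of foreign government bonds by domestic residents 1634.9, increase in resident deposits held at foreign banks 449.4; capital account: capital transfers received from emigrants 90.1.)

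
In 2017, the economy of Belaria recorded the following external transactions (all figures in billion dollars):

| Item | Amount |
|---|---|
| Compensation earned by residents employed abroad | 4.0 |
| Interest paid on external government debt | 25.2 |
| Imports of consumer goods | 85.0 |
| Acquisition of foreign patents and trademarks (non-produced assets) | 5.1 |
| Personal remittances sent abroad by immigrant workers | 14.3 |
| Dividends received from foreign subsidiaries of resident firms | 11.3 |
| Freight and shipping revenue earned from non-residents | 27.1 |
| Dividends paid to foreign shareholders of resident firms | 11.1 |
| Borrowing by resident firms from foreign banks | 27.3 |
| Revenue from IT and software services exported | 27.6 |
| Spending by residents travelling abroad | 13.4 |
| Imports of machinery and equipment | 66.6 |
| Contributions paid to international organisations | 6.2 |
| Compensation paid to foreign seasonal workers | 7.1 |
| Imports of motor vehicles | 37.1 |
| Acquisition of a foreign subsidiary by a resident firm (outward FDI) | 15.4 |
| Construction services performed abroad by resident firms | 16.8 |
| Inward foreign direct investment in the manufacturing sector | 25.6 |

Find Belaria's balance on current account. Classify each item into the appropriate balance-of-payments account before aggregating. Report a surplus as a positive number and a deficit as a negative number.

Goods: -85.0 - 66.6 - 37.1 = -188.7
Services: 27.1 + 16.8 + 27.6 - 13.4 = 58.1
Primary income: -11.1 - 25.2 - 7.1 + 11.3 + 4.0 = -28.1
Secondary income: -6.2 - 14.3 = -20.5
Current account = (-188.7) + 58.1 + (-28.1) + (-20.5) = -179.2
(Excluded from the current account — capital account: acquisition of foreign patents and trademarks (non-produced assets) 5.1; financial account: borrowing by resident firms from foreign banks 27.3, acquisition of a foreign subsidiary by a resident firm (outward FDI) 15.4, inward foreign direct investment in the manufacturing sector 25.6.)

-179.2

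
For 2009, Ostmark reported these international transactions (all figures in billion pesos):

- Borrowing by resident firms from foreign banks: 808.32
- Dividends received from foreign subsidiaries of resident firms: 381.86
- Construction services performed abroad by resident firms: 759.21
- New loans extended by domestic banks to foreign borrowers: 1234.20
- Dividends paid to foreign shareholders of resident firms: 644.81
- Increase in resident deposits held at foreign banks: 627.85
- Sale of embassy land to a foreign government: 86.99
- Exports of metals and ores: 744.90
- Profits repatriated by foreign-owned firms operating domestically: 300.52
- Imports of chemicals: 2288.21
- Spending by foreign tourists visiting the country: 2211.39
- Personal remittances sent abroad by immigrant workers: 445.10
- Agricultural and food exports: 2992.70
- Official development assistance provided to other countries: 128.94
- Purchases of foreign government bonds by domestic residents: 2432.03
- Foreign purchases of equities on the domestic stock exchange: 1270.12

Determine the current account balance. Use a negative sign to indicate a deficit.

Goods: 744.90 - 2288.21 + 2992.70 = 1449.39
Services: 2211.39 + 759.21 = 2970.60
Primary income: -300.52 - 644.81 + 381.86 = -563.47
Secondary income: -128.94 - 445.10 = -574.04
Current account = 1449.39 + 2970.60 + (-563.47) + (-574.04) = 3282.48
(Excluded from the current account — financial account: borrowing by resident firms from foreign banks 808.32, new loans extended by domestic banks to foreign borrowers 1234.20, increase in resident deposits held at foreign banks 627.85, purchases of foreign government bonds by domestic residents 2432.03, foreign purchases of equities on the domestic stock exchange 1270.12; capital account: sale of embassy land to a foreign government 86.99.)

3282.48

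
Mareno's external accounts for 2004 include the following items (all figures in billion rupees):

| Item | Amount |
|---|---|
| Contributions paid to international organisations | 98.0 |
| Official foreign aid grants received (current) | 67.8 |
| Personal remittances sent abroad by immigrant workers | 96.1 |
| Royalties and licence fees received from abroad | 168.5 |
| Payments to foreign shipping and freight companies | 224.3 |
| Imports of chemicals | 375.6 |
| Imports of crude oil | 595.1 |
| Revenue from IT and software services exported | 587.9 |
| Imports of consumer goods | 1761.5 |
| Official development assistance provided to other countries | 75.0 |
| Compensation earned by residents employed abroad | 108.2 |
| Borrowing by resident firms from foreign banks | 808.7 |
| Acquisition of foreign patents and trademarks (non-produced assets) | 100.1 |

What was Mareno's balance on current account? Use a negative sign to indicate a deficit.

Goods: -1761.5 - 595.1 - 375.6 = -2732.2
Services: -224.3 + 587.9 + 168.5 = 532.1
Primary income: 108.2
Secondary income: 67.8 - 98.0 - 96.1 - 75.0 = -201.3
Current account = (-2732.2) + 532.1 + 108.2 + (-201.3) = -2293.2
(Excluded from the current account — financial account: borrowing by resident firms from foreign banks 808.7; capital account: acquisition of foreign patents and trademarks (non-produced assets) 100.1.)

-2293.2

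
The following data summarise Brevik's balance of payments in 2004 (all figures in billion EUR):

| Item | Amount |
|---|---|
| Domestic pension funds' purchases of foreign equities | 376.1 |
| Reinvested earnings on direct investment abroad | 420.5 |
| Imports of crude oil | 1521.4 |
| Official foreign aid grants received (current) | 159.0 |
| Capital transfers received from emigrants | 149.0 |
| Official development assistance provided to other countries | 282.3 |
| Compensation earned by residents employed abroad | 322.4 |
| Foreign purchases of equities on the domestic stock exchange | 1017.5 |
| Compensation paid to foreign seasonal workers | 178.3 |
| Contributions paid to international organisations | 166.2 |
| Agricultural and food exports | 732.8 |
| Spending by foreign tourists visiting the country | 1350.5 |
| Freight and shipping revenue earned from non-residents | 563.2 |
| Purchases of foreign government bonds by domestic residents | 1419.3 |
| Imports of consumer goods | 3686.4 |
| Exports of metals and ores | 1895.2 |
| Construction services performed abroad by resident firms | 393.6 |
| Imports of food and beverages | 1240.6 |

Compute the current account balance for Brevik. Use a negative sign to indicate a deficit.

-1238.0

Goods: -1521.4 + 1895.2 - 3686.4 + 732.8 - 1240.6 = -3820.4
Services: 563.2 + 1350.5 + 393.6 = 2307.3
Primary income: 420.5 - 178.3 + 322.4 = 564.6
Secondary income: 159.0 - 166.2 - 282.3 = -289.5
Current account = (-3820.4) + 2307.3 + 564.6 + (-289.5) = -1238.0
(Excluded from the current account — financial account: domestic pension funds' purchases of foreign equities 376.1, foreign purchases of equities on the domestic stock exchange 1017.5, purchases of foreign government bonds by domestic residents 1419.3; capital account: capital transfers received from emigrants 149.0.)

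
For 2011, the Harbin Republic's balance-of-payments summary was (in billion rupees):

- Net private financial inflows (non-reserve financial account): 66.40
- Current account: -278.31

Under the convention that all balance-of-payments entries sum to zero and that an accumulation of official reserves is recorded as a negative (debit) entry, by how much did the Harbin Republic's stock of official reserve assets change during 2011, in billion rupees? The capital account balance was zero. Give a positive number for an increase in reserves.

Official reserve transactions balance = -((-278.31) + 66.40) = 211.91
An accumulation of reserves is recorded as a debit (negative entry), so the change in the stock of reserves is the negative of that balance.
Change in official reserves = -(211.91) = -211.91

-211.91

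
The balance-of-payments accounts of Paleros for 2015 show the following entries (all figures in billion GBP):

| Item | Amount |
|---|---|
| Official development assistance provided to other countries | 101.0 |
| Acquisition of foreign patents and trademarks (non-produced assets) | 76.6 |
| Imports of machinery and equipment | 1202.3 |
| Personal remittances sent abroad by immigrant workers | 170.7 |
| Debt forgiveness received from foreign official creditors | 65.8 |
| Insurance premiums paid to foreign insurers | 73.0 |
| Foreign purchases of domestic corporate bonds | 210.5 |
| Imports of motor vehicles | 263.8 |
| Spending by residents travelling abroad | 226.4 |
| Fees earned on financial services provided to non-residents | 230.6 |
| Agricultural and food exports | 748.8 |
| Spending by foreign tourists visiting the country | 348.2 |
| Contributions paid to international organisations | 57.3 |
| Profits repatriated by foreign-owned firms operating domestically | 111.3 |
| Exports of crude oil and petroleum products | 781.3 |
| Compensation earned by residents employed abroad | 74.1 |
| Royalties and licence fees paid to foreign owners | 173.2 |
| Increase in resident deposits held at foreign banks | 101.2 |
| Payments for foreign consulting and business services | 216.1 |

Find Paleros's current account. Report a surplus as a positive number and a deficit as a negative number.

Goods: -1202.3 - 263.8 + 748.8 + 781.3 = 64.0
Services: -216.1 - 226.4 + 348.2 - 173.2 + 230.6 - 73.0 = -109.9
Primary income: 74.1 - 111.3 = -37.2
Secondary income: -170.7 - 101.0 - 57.3 = -329.0
Current account = 64.0 + (-109.9) + (-37.2) + (-329.0) = -412.1
(Excluded from the current account — capital account: acquisition of foreign patents and trademarks (non-produced assets) 76.6, debt forgiveness received from foreign official creditors 65.8; financial account: foreign purchases of domestic corporate bonds 210.5, increase in resident deposits held at foreign banks 101.2.)

-412.1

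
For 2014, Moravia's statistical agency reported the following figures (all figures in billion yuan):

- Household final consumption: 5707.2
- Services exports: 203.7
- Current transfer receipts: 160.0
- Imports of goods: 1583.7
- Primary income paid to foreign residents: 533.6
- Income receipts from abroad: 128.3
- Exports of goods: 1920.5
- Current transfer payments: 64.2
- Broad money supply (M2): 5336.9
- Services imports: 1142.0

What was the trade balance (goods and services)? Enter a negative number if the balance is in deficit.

Goods balance = 1920.5 - 1583.7 = 336.8
Services balance = 203.7 - 1142.0 = -938.3
Trade balance (goods + services) = 336.8 + (-938.3) = -601.5

-601.5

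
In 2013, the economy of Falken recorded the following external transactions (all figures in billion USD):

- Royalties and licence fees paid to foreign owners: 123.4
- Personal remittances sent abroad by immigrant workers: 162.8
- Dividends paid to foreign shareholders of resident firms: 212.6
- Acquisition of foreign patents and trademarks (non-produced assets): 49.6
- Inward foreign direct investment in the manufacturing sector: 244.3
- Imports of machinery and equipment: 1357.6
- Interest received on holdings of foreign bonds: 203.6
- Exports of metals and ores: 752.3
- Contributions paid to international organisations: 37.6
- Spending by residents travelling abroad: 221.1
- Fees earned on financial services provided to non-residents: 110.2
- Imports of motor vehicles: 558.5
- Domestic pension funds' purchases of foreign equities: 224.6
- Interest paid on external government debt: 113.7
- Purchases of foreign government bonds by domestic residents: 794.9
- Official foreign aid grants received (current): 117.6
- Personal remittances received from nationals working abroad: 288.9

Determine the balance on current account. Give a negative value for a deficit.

-1314.7

Goods: -558.5 - 1357.6 + 752.3 = -1163.8
Services: 110.2 - 123.4 - 221.1 = -234.3
Primary income: 203.6 - 212.6 - 113.7 = -122.7
Secondary income: 288.9 - 162.8 + 117.6 - 37.6 = 206.1
Current account = (-1163.8) + (-234.3) + (-122.7) + 206.1 = -1314.7
(Excluded from the current account — capital account: acquisition of foreign patents and trademarks (non-produced assets) 49.6; financial account: inward foreign direct investment in the manufacturing sector 244.3, domestic pension funds' purchases of foreign equities 224.6, purchases of foreign government bonds by domestic residents 794.9.)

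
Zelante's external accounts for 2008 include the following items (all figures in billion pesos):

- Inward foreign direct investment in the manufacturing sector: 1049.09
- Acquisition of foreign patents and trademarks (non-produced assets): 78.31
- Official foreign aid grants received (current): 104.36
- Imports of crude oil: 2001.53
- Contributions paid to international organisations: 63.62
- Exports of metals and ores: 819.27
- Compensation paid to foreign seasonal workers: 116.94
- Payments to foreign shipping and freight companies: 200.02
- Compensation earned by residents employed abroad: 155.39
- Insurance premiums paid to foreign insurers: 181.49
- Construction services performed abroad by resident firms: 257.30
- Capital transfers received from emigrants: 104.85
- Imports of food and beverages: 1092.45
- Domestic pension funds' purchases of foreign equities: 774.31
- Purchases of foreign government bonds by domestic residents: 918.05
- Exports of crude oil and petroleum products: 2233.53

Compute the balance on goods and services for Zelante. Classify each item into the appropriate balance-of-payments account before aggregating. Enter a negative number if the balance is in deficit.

-165.39

Goods: 2233.53 + 819.27 - 2001.53 - 1092.45 = -41.18
Services: -181.49 - 200.02 + 257.30 = -124.21
Trade balance = -41.18 + (-124.21) = -165.39
(Excluded from the trade balance — financial account: inward foreign direct investment in the manufacturing sector 1049.09, domestic pension funds' purchases of foreign equities 774.31, purchases of foreign government bonds by domestic residents 918.05; capital account: acquisition of foreign patents and trademarks (non-produced assets) 78.31, capital transfers received from emigrants 104.85; secondary income: official foreign aid grants received (current) 104.36, contributions paid to international organisations 63.62; primary income: compensation paid to foreign seasonal workers 116.94, compensation earned by residents employed abroad 155.39.)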